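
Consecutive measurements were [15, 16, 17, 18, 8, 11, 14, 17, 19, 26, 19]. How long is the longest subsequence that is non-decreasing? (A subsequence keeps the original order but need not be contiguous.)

6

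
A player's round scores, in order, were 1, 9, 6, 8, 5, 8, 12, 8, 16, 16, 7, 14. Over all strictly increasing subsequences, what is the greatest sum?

43

Let S[i] be the best sum of a strictly increasing subsequence ending at i:
i:      1  2  3  4  5  6  7  8  9 10 11 12
a[i]:   1  9  6  8  5  8 12  8 16 16  7 14
S:      1 10  7 15  6 15 27 15 43 43 14 41
Maximum is 43 (e.g. 1 + 6 + 8 + 12 + 16).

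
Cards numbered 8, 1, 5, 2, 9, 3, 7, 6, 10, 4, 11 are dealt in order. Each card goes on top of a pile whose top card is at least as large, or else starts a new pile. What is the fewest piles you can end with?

Place each on the leftmost legal pile:
8 → new pile 1 (tops now [8])
1 → pile 1 (tops now [1])
5 → new pile 2 (tops now [1, 5])
2 → pile 2 (tops now [1, 2])
9 → new pile 3 (tops now [1, 2, 9])
3 → pile 3 (tops now [1, 2, 3])
7 → new pile 4 (tops now [1, 2, 3, 7])
6 → pile 4 (tops now [1, 2, 3, 6])
10 → new pile 5 (tops now [1, 2, 3, 6, 10])
4 → pile 4 (tops now [1, 2, 3, 4, 10])
11 → new pile 6 (tops now [1, 2, 3, 4, 10, 11])
Six piles.

6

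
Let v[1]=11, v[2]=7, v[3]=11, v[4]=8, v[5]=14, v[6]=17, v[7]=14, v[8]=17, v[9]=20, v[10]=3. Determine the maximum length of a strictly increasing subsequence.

5

Let dp[i] be the length of the longest such subsequence ending at index i:
i:      1  2  3  4  5  6  7  8  9 10
v[i]:  11  7 11  8 14 17 14 17 20  3
dp:     1  1  2  2  3  4  3  4  5  1
Maximum dp value is 5.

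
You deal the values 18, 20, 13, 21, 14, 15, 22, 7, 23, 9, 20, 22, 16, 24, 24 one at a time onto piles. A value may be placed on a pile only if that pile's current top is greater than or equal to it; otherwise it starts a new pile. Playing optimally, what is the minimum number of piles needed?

The minimum number of non-increasing subsequences covering a sequence equals the length of its longest strictly increasing subsequence.
LIS length is 6 (e.g. 18, 20, 21, 22, 23, 24), so 6 piles are needed.

6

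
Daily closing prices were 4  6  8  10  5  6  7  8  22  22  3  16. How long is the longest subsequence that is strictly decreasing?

3

Let dp[i] be the longest strictly decreasing subsequence ending at i:
i:      1  2  3  4  5  6  7  8  9 10 11 12
a[i]:   4  6  8 10  5  6  7  8 22 22  3 16
dp:     1  1  1  1  2  2  2  2  1  1  3  2
Maximum is 3.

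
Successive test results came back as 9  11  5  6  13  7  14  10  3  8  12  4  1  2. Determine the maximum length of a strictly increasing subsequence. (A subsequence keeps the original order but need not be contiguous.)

5

Track the smallest tail for each achievable length (strict):
9 → extends → [9]
11 → extends → [9, 11]
5 → replaces 9 → [5, 11]
6 → replaces 11 → [5, 6]
13 → extends → [5, 6, 13]
7 → replaces 13 → [5, 6, 7]
14 → extends → [5, 6, 7, 14]
10 → replaces 14 → [5, 6, 7, 10]
3 → replaces 5 → [3, 6, 7, 10]
8 → replaces 10 → [3, 6, 7, 8]
12 → extends → [3, 6, 7, 8, 12]
4 → replaces 6 → [3, 4, 7, 8, 12]
1 → replaces 3 → [1, 4, 7, 8, 12]
2 → replaces 4 → [1, 2, 7, 8, 12]
Five tails, so the longest strictly increasing subsequence has length 5 (e.g. 5, 6, 7, 10, 12).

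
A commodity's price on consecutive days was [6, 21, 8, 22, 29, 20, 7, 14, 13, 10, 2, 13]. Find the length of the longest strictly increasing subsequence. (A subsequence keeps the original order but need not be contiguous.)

4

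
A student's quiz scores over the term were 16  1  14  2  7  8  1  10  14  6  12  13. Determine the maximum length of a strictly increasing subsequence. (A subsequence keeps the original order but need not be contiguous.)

7

Track the smallest tail for each achievable length (strict):
16 → extends → [16]
1 → replaces 16 → [1]
14 → extends → [1, 14]
2 → replaces 14 → [1, 2]
7 → extends → [1, 2, 7]
8 → extends → [1, 2, 7, 8]
1 → already a tail → [1, 2, 7, 8]
10 → extends → [1, 2, 7, 8, 10]
14 → extends → [1, 2, 7, 8, 10, 14]
6 → replaces 7 → [1, 2, 6, 8, 10, 14]
12 → replaces 14 → [1, 2, 6, 8, 10, 12]
13 → extends → [1, 2, 6, 8, 10, 12, 13]
Seven tails, so the longest strictly increasing subsequence has length 7 (e.g. 1, 2, 7, 8, 10, 12, 13).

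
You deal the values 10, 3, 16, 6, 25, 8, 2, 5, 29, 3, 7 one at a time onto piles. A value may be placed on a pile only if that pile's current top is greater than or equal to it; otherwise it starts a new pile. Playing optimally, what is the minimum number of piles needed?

Place each on the leftmost legal pile:
10 → new pile 1 (tops now [10])
3 → pile 1 (tops now [3])
16 → new pile 2 (tops now [3, 16])
6 → pile 2 (tops now [3, 6])
25 → new pile 3 (tops now [3, 6, 25])
8 → pile 3 (tops now [3, 6, 8])
2 → pile 1 (tops now [2, 6, 8])
5 → pile 2 (tops now [2, 5, 8])
29 → new pile 4 (tops now [2, 5, 8, 29])
3 → pile 2 (tops now [2, 3, 8, 29])
7 → pile 3 (tops now [2, 3, 7, 29])
Four piles.

4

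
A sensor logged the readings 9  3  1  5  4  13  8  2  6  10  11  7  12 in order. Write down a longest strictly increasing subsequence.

3, 5, 8, 10, 11, 12

Patience tails give the LIS length; then backtrack through the dp parents:
9 → extends → [9]
3 → replaces 9 → [3]
1 → replaces 3 → [1]
5 → extends → [1, 5]
4 → replaces 5 → [1, 4]
13 → extends → [1, 4, 13]
8 → replaces 13 → [1, 4, 8]
2 → replaces 4 → [1, 2, 8]
6 → replaces 8 → [1, 2, 6]
10 → extends → [1, 2, 6, 10]
11 → extends → [1, 2, 6, 10, 11]
7 → replaces 10 → [1, 2, 6, 7, 11]
12 → extends → [1, 2, 6, 7, 11, 12]
Length 6; one witness is 3, 5, 8, 10, 11, 12.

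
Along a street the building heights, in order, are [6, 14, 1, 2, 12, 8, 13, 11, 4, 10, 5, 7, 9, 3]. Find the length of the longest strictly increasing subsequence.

6

Let dp[i] be the length of the longest such subsequence ending at index i:
i:      1  2  3  4  5  6  7  8  9 10 11 12 13 14
a[i]:   6 14  1  2 12  8 13 11  4 10  5  7  9  3
dp:     1  2  1  2  3  3  4  4  3  4  4  5  6  3
Maximum dp value is 6.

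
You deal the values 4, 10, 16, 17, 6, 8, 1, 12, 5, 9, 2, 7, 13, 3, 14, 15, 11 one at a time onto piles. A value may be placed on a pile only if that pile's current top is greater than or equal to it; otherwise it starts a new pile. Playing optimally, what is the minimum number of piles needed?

7

The minimum number of non-increasing subsequences covering a sequence equals the length of its longest strictly increasing subsequence.
LIS length is 7 (e.g. 4, 6, 8, 12, 13, 14, 15), so 7 piles are needed.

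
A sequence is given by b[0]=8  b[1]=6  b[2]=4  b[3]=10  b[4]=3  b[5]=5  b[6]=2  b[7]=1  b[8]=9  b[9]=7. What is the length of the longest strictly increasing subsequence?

Track the smallest tail for each achievable length (strict):
8 → extends → [8]
6 → replaces 8 → [6]
4 → replaces 6 → [4]
10 → extends → [4, 10]
3 → replaces 4 → [3, 10]
5 → replaces 10 → [3, 5]
2 → replaces 3 → [2, 5]
1 → replaces 2 → [1, 5]
9 → extends → [1, 5, 9]
7 → replaces 9 → [1, 5, 7]
Three tails, so the longest strictly increasing subsequence has length 3 (e.g. 4, 5, 9).

3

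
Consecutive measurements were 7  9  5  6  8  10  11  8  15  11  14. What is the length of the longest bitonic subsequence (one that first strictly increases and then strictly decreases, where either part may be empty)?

inc[i] = longest strictly increasing subsequence ending at i; dec[i] = longest strictly decreasing subsequence starting at i:
i:      1  2  3  4  5  6  7  8  9 10 11
a[i]:   7  9  5  6  8 10 11  8 15 11 14
inc:    1  2  1  2  3  4  5  3  6  5  6
dec:    2  2  1  1  1  2  2  1  2  1  1
Best peak at i=9 (value 15): inc=6, dec=2, length 6+2−1 = 7.

7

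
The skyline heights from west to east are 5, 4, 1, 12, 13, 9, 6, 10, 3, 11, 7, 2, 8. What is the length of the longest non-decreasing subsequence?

4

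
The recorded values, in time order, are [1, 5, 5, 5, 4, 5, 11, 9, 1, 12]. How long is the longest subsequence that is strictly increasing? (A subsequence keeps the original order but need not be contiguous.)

Let dp[i] be the length of the longest such subsequence ending at index i:
i:      1  2  3  4  5  6  7  8  9 10
a[i]:   1  5  5  5  4  5 11  9  1 12
dp:     1  2  2  2  2  3  4  4  1  5
Maximum dp value is 5.

5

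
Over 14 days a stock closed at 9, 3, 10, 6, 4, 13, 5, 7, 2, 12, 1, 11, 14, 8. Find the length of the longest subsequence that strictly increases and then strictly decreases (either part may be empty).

7

inc[i] = longest strictly increasing subsequence ending at i; dec[i] = longest strictly decreasing subsequence starting at i:
i:      1  2  3  4  5  6  7  8  9 10 11 12 13 14
a[i]:   9  3 10  6  4 13  5  7  2 12  1 11 14  8
inc:    1  1  2  2  2  3  3  4  1  5  1  5  6  5
dec:    5  3  5  4  3  4  3  3  2  3  1  2  2  1
Best peak at i=10 (value 12): inc=5, dec=3, length 5+3−1 = 7.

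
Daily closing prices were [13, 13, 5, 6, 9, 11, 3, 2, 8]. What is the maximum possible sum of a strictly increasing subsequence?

31

Let S[i] be the best sum of a strictly increasing subsequence ending at i:
i:      1  2  3  4  5  6  7  8  9
a[i]:  13 13  5  6  9 11  3  2  8
S:     13 13  5 11 20 31  3  2 19
Maximum is 31 (e.g. 5 + 6 + 9 + 11).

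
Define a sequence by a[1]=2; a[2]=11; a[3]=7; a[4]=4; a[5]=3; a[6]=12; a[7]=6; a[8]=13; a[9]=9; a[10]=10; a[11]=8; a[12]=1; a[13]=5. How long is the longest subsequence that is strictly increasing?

Let dp[i] be the length of the longest such subsequence ending at index i:
i:      1  2  3  4  5  6  7  8  9 10 11 12 13
a[i]:   2 11  7  4  3 12  6 13  9 10  8  1  5
dp:     1  2  2  2  2  3  3  4  4  5  4  1  3
Maximum dp value is 5.

5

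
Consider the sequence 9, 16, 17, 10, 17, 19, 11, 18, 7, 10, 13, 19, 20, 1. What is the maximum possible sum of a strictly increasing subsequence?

99

Let S[i] be the best sum of a strictly increasing subsequence ending at i:
i:      1  2  3  4  5  6  7  8  9 10 11 12 13 14
a[i]:   9 16 17 10 17 19 11 18  7 10 13 19 20  1
S:      9 25 42 19 42 61 30 60  7 19 43 79 99  1
Maximum is 99 (e.g. 9 + 16 + 17 + 18 + 19 + 20).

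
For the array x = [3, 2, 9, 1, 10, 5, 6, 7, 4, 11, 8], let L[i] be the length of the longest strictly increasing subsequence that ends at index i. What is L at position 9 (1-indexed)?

dp[i] = 1 + max{dp[j] : j<i, x[j]<x[i]} (or 1 if no such j):
i:      1  2  3  4  5  6  7  8  9 10 11
x[i]:   3  2  9  1 10  5  6  7  4 11  8
dp:     1  1  2  1  3  2  3  4  2  5  5
At index 9 the value is 2.

2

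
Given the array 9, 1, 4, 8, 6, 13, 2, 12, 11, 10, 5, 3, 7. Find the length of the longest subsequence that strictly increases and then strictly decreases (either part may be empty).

9

inc[i] = longest strictly increasing subsequence ending at i; dec[i] = longest strictly decreasing subsequence starting at i:
i:      1  2  3  4  5  6  7  8  9 10 11 12 13
a[i]:   9  1  4  8  6 13  2 12 11 10  5  3  7
inc:    1  1  2  3  3  4  2  4  4  4  3  3  4
dec:    5  1  2  4  3  6  1  5  4  3  2  1  1
Best peak at i=6 (value 13): inc=4, dec=6, length 4+6−1 = 9.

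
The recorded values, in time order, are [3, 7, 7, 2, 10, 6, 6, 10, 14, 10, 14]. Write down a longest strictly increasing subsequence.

3, 7, 10, 14

Patience tails give the LIS length; then backtrack through the dp parents:
3 → extends → [3]
7 → extends → [3, 7]
7 → already a tail → [3, 7]
2 → replaces 3 → [2, 7]
10 → extends → [2, 7, 10]
6 → replaces 7 → [2, 6, 10]
6 → already a tail → [2, 6, 10]
10 → already a tail → [2, 6, 10]
14 → extends → [2, 6, 10, 14]
10 → already a tail → [2, 6, 10, 14]
14 → already a tail → [2, 6, 10, 14]
Length 4; one witness is 3, 7, 10, 14.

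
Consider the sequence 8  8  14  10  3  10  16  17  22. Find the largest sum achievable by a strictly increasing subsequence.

77

Let S[i] be the best sum of a strictly increasing subsequence ending at i:
i:      1  2  3  4  5  6  7  8  9
a[i]:   8  8 14 10  3 10 16 17 22
S:      8  8 22 18  3 18 38 55 77
Maximum is 77 (e.g. 8 + 14 + 16 + 17 + 22).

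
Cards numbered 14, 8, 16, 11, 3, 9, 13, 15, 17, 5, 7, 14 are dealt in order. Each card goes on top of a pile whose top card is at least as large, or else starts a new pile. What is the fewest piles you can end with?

Place each on the leftmost legal pile:
14 → new pile 1 (tops now [14])
8 → pile 1 (tops now [8])
16 → new pile 2 (tops now [8, 16])
11 → pile 2 (tops now [8, 11])
3 → pile 1 (tops now [3, 11])
9 → pile 2 (tops now [3, 9])
13 → new pile 3 (tops now [3, 9, 13])
15 → new pile 4 (tops now [3, 9, 13, 15])
17 → new pile 5 (tops now [3, 9, 13, 15, 17])
5 → pile 2 (tops now [3, 5, 13, 15, 17])
7 → pile 3 (tops now [3, 5, 7, 15, 17])
14 → pile 4 (tops now [3, 5, 7, 14, 17])
Five piles.

5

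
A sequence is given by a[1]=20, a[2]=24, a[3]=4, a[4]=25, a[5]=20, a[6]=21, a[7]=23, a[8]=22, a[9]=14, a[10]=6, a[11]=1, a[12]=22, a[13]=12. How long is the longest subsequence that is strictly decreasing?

Negate each value so 'decreasing' becomes 'increasing', then run patience tails on the negated sequence:
-20 → extends → [-20]
-24 → replaces -20 → [-24]
-4 → extends → [-24, -4]
-25 → replaces -24 → [-25, -4]
-20 → replaces -4 → [-25, -20]
-21 → replaces -20 → [-25, -21]
-23 → replaces -21 → [-25, -23]
-22 → extends → [-25, -23, -22]
-14 → extends → [-25, -23, -22, -14]
-6 → extends → [-25, -23, -22, -14, -6]
-1 → extends → [-25, -23, -22, -14, -6, -1]
-22 → already a tail → [-25, -23, -22, -14, -6, -1]
-12 → replaces -6 → [-25, -23, -22, -14, -12, -1]
Six tails, so the longest strictly decreasing subsequence of the original has length 6.

6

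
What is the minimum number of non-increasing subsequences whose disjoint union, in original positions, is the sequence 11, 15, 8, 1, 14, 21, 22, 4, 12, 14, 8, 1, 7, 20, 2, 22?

Place each on the leftmost legal pile:
11 → new pile 1 (tops now [11])
15 → new pile 2 (tops now [11, 15])
8 → pile 1 (tops now [8, 15])
1 → pile 1 (tops now [1, 15])
14 → pile 2 (tops now [1, 14])
21 → new pile 3 (tops now [1, 14, 21])
22 → new pile 4 (tops now [1, 14, 21, 22])
4 → pile 2 (tops now [1, 4, 21, 22])
12 → pile 3 (tops now [1, 4, 12, 22])
14 → pile 4 (tops now [1, 4, 12, 14])
8 → pile 3 (tops now [1, 4, 8, 14])
1 → pile 1 (tops now [1, 4, 8, 14])
7 → pile 3 (tops now [1, 4, 7, 14])
20 → new pile 5 (tops now [1, 4, 7, 14, 20])
2 → pile 2 (tops now [1, 2, 7, 14, 20])
22 → new pile 6 (tops now [1, 2, 7, 14, 20, 22])
Six piles.

6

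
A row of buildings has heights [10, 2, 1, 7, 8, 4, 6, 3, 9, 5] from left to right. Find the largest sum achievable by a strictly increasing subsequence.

Let S[i] be the best sum of a strictly increasing subsequence ending at i:
i:      1  2  3  4  5  6  7  8  9 10
a[i]:  10  2  1  7  8  4  6  3  9  5
S:     10  2  1  9 17  6 12  5 26 11
Maximum is 26 (e.g. 2 + 7 + 8 + 9).

26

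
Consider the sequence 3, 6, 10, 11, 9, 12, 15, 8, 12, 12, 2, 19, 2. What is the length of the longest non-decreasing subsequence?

Track the smallest tail for each achievable length (allowing ties):
3 → extends → [3]
6 → extends → [3, 6]
10 → extends → [3, 6, 10]
11 → extends → [3, 6, 10, 11]
9 → replaces 10 → [3, 6, 9, 11]
12 → extends → [3, 6, 9, 11, 12]
15 → extends → [3, 6, 9, 11, 12, 15]
8 → replaces 9 → [3, 6, 8, 11, 12, 15]
12 → replaces 15 → [3, 6, 8, 11, 12, 12]
12 → extends → [3, 6, 8, 11, 12, 12, 12]
2 → replaces 3 → [2, 6, 8, 11, 12, 12, 12]
19 → extends → [2, 6, 8, 11, 12, 12, 12, 19]
2 → replaces 6 → [2, 2, 8, 11, 12, 12, 12, 19]
Eight tails, so the longest non-decreasing subsequence has length 8 (e.g. 3, 6, 10, 11, 12, 12, 12, 19).

8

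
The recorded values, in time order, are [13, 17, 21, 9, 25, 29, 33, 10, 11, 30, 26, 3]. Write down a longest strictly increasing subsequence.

Patience tails give the LIS length; then backtrack through the dp parents:
13 → extends → [13]
17 → extends → [13, 17]
21 → extends → [13, 17, 21]
9 → replaces 13 → [9, 17, 21]
25 → extends → [9, 17, 21, 25]
29 → extends → [9, 17, 21, 25, 29]
33 → extends → [9, 17, 21, 25, 29, 33]
10 → replaces 17 → [9, 10, 21, 25, 29, 33]
11 → replaces 21 → [9, 10, 11, 25, 29, 33]
30 → replaces 33 → [9, 10, 11, 25, 29, 30]
26 → replaces 29 → [9, 10, 11, 25, 26, 30]
3 → replaces 9 → [3, 10, 11, 25, 26, 30]
Length 6; one witness is 13, 17, 21, 25, 29, 33.

13, 17, 21, 25, 29, 33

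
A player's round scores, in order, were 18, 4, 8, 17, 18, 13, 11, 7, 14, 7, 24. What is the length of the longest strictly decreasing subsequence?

5

Let dp[i] be the longest strictly decreasing subsequence ending at i:
i:      1  2  3  4  5  6  7  8  9 10 11
a[i]:  18  4  8 17 18 13 11  7 14  7 24
dp:     1  2  2  2  1  3  4  5  3  5  1
Maximum is 5.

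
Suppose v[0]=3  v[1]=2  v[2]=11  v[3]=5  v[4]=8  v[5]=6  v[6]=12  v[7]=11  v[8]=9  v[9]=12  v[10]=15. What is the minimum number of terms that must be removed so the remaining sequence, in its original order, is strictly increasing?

Fewest deletions = n − (longest strictly increasing subsequence).
Patience tails:
3 → extends → [3]
2 → replaces 3 → [2]
11 → extends → [2, 11]
5 → replaces 11 → [2, 5]
8 → extends → [2, 5, 8]
6 → replaces 8 → [2, 5, 6]
12 → extends → [2, 5, 6, 12]
11 → replaces 12 → [2, 5, 6, 11]
9 → replaces 11 → [2, 5, 6, 9]
12 → extends → [2, 5, 6, 9, 12]
15 → extends → [2, 5, 6, 9, 12, 15]
Longest strictly increasing subsequence has length 6, so deletions = 11 − 6 = 5.

5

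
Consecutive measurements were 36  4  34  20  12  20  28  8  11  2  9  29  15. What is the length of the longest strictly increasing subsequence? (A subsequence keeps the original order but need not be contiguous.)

5

Let dp[i] be the length of the longest such subsequence ending at index i:
i:      1  2  3  4  5  6  7  8  9 10 11 12 13
a[i]:  36  4 34 20 12 20 28  8 11  2  9 29 15
dp:     1  1  2  2  2  3  4  2  3  1  3  5  4
Maximum dp value is 5.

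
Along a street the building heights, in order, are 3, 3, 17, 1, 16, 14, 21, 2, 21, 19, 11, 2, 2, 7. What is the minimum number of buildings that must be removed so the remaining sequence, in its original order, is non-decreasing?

9

Fewest deletions = n − (longest non-decreasing subsequence).
i:      1  2  3  4  5  6  7  8  9 10 11 12 13 14
a[i]:   3  3 17  1 16 14 21  2 21 19 11  2  2  7
dp:     1  2  3  1  3  3  4  2  5  4  3  3  4  5
max dp = 5, so deletions = 14 − 5 = 9.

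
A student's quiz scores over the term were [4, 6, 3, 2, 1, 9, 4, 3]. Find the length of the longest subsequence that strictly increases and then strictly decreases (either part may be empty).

5

inc[i] = longest strictly increasing subsequence ending at i; dec[i] = longest strictly decreasing subsequence starting at i:
i:     1 2 3 4 5 6 7 8
a[i]:  4 6 3 2 1 9 4 3
inc:   1 2 1 1 1 3 2 2
dec:   4 4 3 2 1 3 2 1
Best peak at i=2 (value 6): inc=2, dec=4, length 2+4−1 = 5.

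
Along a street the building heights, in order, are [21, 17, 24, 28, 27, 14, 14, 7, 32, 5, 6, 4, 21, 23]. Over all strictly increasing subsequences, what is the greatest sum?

105

Let S[i] be the best sum of a strictly increasing subsequence ending at i:
i:       1   2   3   4   5   6   7   8   9  10  11  12  13  14
a[i]:   21  17  24  28  27  14  14   7  32   5   6   4  21  23
S:      21  17  45  73  72  14  14   7 105   5  11   4  38  61
Maximum is 105 (e.g. 21 + 24 + 28 + 32).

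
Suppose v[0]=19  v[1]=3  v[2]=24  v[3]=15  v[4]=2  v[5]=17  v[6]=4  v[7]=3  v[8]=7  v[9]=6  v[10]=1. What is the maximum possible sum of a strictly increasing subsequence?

43

Let S[i] be the best sum of a strictly increasing subsequence ending at i:
i:      0  1  2  3  4  5  6  7  8  9 10
v[i]:  19  3 24 15  2 17  4  3  7  6  1
S:     19  3 43 18  2 35  7  5 14 13  1
Maximum is 43 (e.g. 19 + 24).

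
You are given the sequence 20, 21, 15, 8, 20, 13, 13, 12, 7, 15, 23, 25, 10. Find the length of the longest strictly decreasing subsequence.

5

Negate each value so 'decreasing' becomes 'increasing', then run patience tails on the negated sequence:
-20 → extends → [-20]
-21 → replaces -20 → [-21]
-15 → extends → [-21, -15]
-8 → extends → [-21, -15, -8]
-20 → replaces -15 → [-21, -20, -8]
-13 → replaces -8 → [-21, -20, -13]
-13 → already a tail → [-21, -20, -13]
-12 → extends → [-21, -20, -13, -12]
-7 → extends → [-21, -20, -13, -12, -7]
-15 → replaces -13 → [-21, -20, -15, -12, -7]
-23 → replaces -21 → [-23, -20, -15, -12, -7]
-25 → replaces -23 → [-25, -20, -15, -12, -7]
-10 → replaces -7 → [-25, -20, -15, -12, -10]
Five tails, so the longest strictly decreasing subsequence of the original has length 5.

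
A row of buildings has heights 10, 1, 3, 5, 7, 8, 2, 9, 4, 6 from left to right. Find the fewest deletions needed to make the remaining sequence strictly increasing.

Fewest deletions = n − (longest strictly increasing subsequence).
Patience tails:
10 → extends → [10]
1 → replaces 10 → [1]
3 → extends → [1, 3]
5 → extends → [1, 3, 5]
7 → extends → [1, 3, 5, 7]
8 → extends → [1, 3, 5, 7, 8]
2 → replaces 3 → [1, 2, 5, 7, 8]
9 → extends → [1, 2, 5, 7, 8, 9]
4 → replaces 5 → [1, 2, 4, 7, 8, 9]
6 → replaces 7 → [1, 2, 4, 6, 8, 9]
Longest strictly increasing subsequence has length 6, so deletions = 10 − 6 = 4.

4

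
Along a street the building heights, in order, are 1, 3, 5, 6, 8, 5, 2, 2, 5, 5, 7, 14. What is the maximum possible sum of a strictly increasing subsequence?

37

Let S[i] be the best sum of a strictly increasing subsequence ending at i:
i:      1  2  3  4  5  6  7  8  9 10 11 12
a[i]:   1  3  5  6  8  5  2  2  5  5  7 14
S:      1  4  9 15 23  9  3  3  9  9 22 37
Maximum is 37 (e.g. 1 + 3 + 5 + 6 + 8 + 14).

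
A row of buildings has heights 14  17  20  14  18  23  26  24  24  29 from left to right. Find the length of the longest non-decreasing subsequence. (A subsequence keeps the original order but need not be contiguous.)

Track the smallest tail for each achievable length (allowing ties):
14 → extends → [14]
17 → extends → [14, 17]
20 → extends → [14, 17, 20]
14 → replaces 17 → [14, 14, 20]
18 → replaces 20 → [14, 14, 18]
23 → extends → [14, 14, 18, 23]
26 → extends → [14, 14, 18, 23, 26]
24 → replaces 26 → [14, 14, 18, 23, 24]
24 → extends → [14, 14, 18, 23, 24, 24]
29 → extends → [14, 14, 18, 23, 24, 24, 29]
Seven tails, so the longest non-decreasing subsequence has length 7 (e.g. 14, 17, 20, 23, 24, 24, 29).

7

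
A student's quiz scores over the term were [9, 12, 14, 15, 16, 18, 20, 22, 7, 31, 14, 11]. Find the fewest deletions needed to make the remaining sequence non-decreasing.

Fewest deletions = n − (longest non-decreasing subsequence).
Patience tails:
9 → extends → [9]
12 → extends → [9, 12]
14 → extends → [9, 12, 14]
15 → extends → [9, 12, 14, 15]
16 → extends → [9, 12, 14, 15, 16]
18 → extends → [9, 12, 14, 15, 16, 18]
20 → extends → [9, 12, 14, 15, 16, 18, 20]
22 → extends → [9, 12, 14, 15, 16, 18, 20, 22]
7 → replaces 9 → [7, 12, 14, 15, 16, 18, 20, 22]
31 → extends → [7, 12, 14, 15, 16, 18, 20, 22, 31]
14 → replaces 15 → [7, 12, 14, 14, 16, 18, 20, 22, 31]
11 → replaces 12 → [7, 11, 14, 14, 16, 18, 20, 22, 31]
Longest non-decreasing subsequence has length 9, so deletions = 12 − 9 = 3.

3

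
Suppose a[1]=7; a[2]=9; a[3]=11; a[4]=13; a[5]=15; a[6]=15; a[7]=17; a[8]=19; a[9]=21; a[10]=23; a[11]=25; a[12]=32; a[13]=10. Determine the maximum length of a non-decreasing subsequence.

12

Let dp[i] be the length of the longest such subsequence ending at index i:
i:      1  2  3  4  5  6  7  8  9 10 11 12 13
a[i]:   7  9 11 13 15 15 17 19 21 23 25 32 10
dp:     1  2  3  4  5  6  7  8  9 10 11 12  3
Maximum dp value is 12.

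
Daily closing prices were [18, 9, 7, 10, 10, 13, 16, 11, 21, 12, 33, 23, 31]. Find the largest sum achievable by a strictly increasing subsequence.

123

Let S[i] be the best sum of a strictly increasing subsequence ending at i:
i:       1   2   3   4   5   6   7   8   9  10  11  12  13
a[i]:   18   9   7  10  10  13  16  11  21  12  33  23  31
S:      18   9   7  19  19  32  48  30  69  42 102  92 123
Maximum is 123 (e.g. 9 + 10 + 13 + 16 + 21 + 23 + 31).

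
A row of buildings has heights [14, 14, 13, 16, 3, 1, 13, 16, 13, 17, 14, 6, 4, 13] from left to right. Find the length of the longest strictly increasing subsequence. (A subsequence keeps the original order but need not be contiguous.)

4

Let dp[i] be the length of the longest such subsequence ending at index i:
i:      1  2  3  4  5  6  7  8  9 10 11 12 13 14
a[i]:  14 14 13 16  3  1 13 16 13 17 14  6  4 13
dp:     1  1  1  2  1  1  2  3  2  4  3  2  2  3
Maximum dp value is 4.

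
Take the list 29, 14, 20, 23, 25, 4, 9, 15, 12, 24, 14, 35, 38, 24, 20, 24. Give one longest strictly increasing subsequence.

14, 20, 23, 25, 35, 38

Patience tails give the LIS length; then backtrack through the dp parents:
29 → extends → [29]
14 → replaces 29 → [14]
20 → extends → [14, 20]
23 → extends → [14, 20, 23]
25 → extends → [14, 20, 23, 25]
4 → replaces 14 → [4, 20, 23, 25]
9 → replaces 20 → [4, 9, 23, 25]
15 → replaces 23 → [4, 9, 15, 25]
12 → replaces 15 → [4, 9, 12, 25]
24 → replaces 25 → [4, 9, 12, 24]
14 → replaces 24 → [4, 9, 12, 14]
35 → extends → [4, 9, 12, 14, 35]
38 → extends → [4, 9, 12, 14, 35, 38]
24 → replaces 35 → [4, 9, 12, 14, 24, 38]
20 → replaces 24 → [4, 9, 12, 14, 20, 38]
24 → replaces 38 → [4, 9, 12, 14, 20, 24]
Length 6; one witness is 14, 20, 23, 25, 35, 38.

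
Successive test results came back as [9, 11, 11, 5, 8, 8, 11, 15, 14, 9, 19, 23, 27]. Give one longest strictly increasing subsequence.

5, 8, 11, 15, 19, 23, 27

Patience tails give the LIS length; then backtrack through the dp parents:
9 → extends → [9]
11 → extends → [9, 11]
11 → already a tail → [9, 11]
5 → replaces 9 → [5, 11]
8 → replaces 11 → [5, 8]
8 → already a tail → [5, 8]
11 → extends → [5, 8, 11]
15 → extends → [5, 8, 11, 15]
14 → replaces 15 → [5, 8, 11, 14]
9 → replaces 11 → [5, 8, 9, 14]
19 → extends → [5, 8, 9, 14, 19]
23 → extends → [5, 8, 9, 14, 19, 23]
27 → extends → [5, 8, 9, 14, 19, 23, 27]
Length 7; one witness is 5, 8, 11, 15, 19, 23, 27.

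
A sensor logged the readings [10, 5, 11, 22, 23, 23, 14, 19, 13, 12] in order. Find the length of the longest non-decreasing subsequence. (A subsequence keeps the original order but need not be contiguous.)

5

Let dp[i] be the length of the longest such subsequence ending at index i:
i:      1  2  3  4  5  6  7  8  9 10
a[i]:  10  5 11 22 23 23 14 19 13 12
dp:     1  1  2  3  4  5  3  4  3  3
Maximum dp value is 5.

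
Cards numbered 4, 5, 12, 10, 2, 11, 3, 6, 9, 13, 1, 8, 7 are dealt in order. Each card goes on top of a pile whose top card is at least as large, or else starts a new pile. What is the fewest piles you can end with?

5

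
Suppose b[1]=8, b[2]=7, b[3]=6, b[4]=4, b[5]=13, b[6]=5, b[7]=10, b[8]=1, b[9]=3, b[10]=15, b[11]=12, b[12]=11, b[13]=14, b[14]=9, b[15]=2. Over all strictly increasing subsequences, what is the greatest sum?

45

Let S[i] be the best sum of a strictly increasing subsequence ending at i:
i:      1  2  3  4  5  6  7  8  9 10 11 12 13 14 15
b[i]:   8  7  6  4 13  5 10  1  3 15 12 11 14  9  2
S:      8  7  6  4 21  9 19  1  4 36 31 30 45 18  3
Maximum is 45 (e.g. 4 + 5 + 10 + 12 + 14).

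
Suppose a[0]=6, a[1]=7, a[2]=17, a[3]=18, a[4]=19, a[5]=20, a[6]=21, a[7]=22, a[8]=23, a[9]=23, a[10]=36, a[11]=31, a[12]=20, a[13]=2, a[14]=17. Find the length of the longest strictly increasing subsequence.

Track the smallest tail for each achievable length (strict):
6 → extends → [6]
7 → extends → [6, 7]
17 → extends → [6, 7, 17]
18 → extends → [6, 7, 17, 18]
19 → extends → [6, 7, 17, 18, 19]
20 → extends → [6, 7, 17, 18, 19, 20]
21 → extends → [6, 7, 17, 18, 19, 20, 21]
22 → extends → [6, 7, 17, 18, 19, 20, 21, 22]
23 → extends → [6, 7, 17, 18, 19, 20, 21, 22, 23]
23 → already a tail → [6, 7, 17, 18, 19, 20, 21, 22, 23]
36 → extends → [6, 7, 17, 18, 19, 20, 21, 22, 23, 36]
31 → replaces 36 → [6, 7, 17, 18, 19, 20, 21, 22, 23, 31]
20 → already a tail → [6, 7, 17, 18, 19, 20, 21, 22, 23, 31]
2 → replaces 6 → [2, 7, 17, 18, 19, 20, 21, 22, 23, 31]
17 → already a tail → [2, 7, 17, 18, 19, 20, 21, 22, 23, 31]
Ten tails, so the longest strictly increasing subsequence has length 10 (e.g. 6, 7, 17, 18, 19, 20, 21, 22, 23, 36).

10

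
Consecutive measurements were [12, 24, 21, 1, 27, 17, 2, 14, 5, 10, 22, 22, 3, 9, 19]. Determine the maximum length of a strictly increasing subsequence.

Let dp[i] be the length of the longest such subsequence ending at index i:
i:      1  2  3  4  5  6  7  8  9 10 11 12 13 14 15
a[i]:  12 24 21  1 27 17  2 14  5 10 22 22  3  9 19
dp:     1  2  2  1  3  2  2  3  3  4  5  5  3  4  5
Maximum dp value is 5.

5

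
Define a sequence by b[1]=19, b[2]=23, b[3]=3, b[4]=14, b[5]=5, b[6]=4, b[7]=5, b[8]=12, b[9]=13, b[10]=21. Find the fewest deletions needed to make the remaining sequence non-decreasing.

Fewest deletions = n − (longest non-decreasing subsequence).
i:      1  2  3  4  5  6  7  8  9 10
b[i]:  19 23  3 14  5  4  5 12 13 21
dp:     1  2  1  2  2  2  3  4  5  6
max dp = 6, so deletions = 10 − 6 = 4.

4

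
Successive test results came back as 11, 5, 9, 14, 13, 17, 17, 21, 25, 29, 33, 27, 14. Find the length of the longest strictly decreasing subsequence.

3

Let dp[i] be the longest strictly decreasing subsequence ending at i:
i:      1  2  3  4  5  6  7  8  9 10 11 12 13
a[i]:  11  5  9 14 13 17 17 21 25 29 33 27 14
dp:     1  2  2  1  2  1  1  1  1  1  1  2  3
Maximum is 3.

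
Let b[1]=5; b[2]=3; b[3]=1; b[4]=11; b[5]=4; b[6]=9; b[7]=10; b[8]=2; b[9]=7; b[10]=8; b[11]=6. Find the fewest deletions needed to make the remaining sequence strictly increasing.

7

Fewest deletions = n − (longest strictly increasing subsequence).
i:      1  2  3  4  5  6  7  8  9 10 11
b[i]:   5  3  1 11  4  9 10  2  7  8  6
dp:     1  1  1  2  2  3  4  2  3  4  3
max dp = 4, so deletions = 11 − 4 = 7.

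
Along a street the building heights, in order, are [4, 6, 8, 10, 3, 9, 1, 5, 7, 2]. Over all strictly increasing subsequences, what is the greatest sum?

28

Let S[i] be the best sum of a strictly increasing subsequence ending at i:
i:      1  2  3  4  5  6  7  8  9 10
a[i]:   4  6  8 10  3  9  1  5  7  2
S:      4 10 18 28  3 27  1  9 17  3
Maximum is 28 (e.g. 4 + 6 + 8 + 10).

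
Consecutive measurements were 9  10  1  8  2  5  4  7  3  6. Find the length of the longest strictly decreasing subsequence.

5

Let dp[i] be the longest strictly decreasing subsequence ending at i:
i:      1  2  3  4  5  6  7  8  9 10
a[i]:   9 10  1  8  2  5  4  7  3  6
dp:     1  1  2  2  3  3  4  3  5  4
Maximum is 5.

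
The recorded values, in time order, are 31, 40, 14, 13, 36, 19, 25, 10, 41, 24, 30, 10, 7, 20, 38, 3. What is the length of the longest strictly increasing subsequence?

5

Track the smallest tail for each achievable length (strict):
31 → extends → [31]
40 → extends → [31, 40]
14 → replaces 31 → [14, 40]
13 → replaces 14 → [13, 40]
36 → replaces 40 → [13, 36]
19 → replaces 36 → [13, 19]
25 → extends → [13, 19, 25]
10 → replaces 13 → [10, 19, 25]
41 → extends → [10, 19, 25, 41]
24 → replaces 25 → [10, 19, 24, 41]
30 → replaces 41 → [10, 19, 24, 30]
10 → already a tail → [10, 19, 24, 30]
7 → replaces 10 → [7, 19, 24, 30]
20 → replaces 24 → [7, 19, 20, 30]
38 → extends → [7, 19, 20, 30, 38]
3 → replaces 7 → [3, 19, 20, 30, 38]
Five tails, so the longest strictly increasing subsequence has length 5 (e.g. 14, 19, 25, 30, 38).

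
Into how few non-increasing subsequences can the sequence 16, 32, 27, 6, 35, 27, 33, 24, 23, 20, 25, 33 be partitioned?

Place each on the leftmost legal pile:
16 → new pile 1 (tops now [16])
32 → new pile 2 (tops now [16, 32])
27 → pile 2 (tops now [16, 27])
6 → pile 1 (tops now [6, 27])
35 → new pile 3 (tops now [6, 27, 35])
27 → pile 2 (tops now [6, 27, 35])
33 → pile 3 (tops now [6, 27, 33])
24 → pile 2 (tops now [6, 24, 33])
23 → pile 2 (tops now [6, 23, 33])
20 → pile 2 (tops now [6, 20, 33])
25 → pile 3 (tops now [6, 20, 25])
33 → new pile 4 (tops now [6, 20, 25, 33])
Four piles.

4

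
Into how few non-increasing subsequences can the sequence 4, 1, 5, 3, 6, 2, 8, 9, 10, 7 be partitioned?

6

Place each on the leftmost legal pile:
4 → new pile 1 (tops now [4])
1 → pile 1 (tops now [1])
5 → new pile 2 (tops now [1, 5])
3 → pile 2 (tops now [1, 3])
6 → new pile 3 (tops now [1, 3, 6])
2 → pile 2 (tops now [1, 2, 6])
8 → new pile 4 (tops now [1, 2, 6, 8])
9 → new pile 5 (tops now [1, 2, 6, 8, 9])
10 → new pile 6 (tops now [1, 2, 6, 8, 9, 10])
7 → pile 4 (tops now [1, 2, 6, 7, 9, 10])
Six piles.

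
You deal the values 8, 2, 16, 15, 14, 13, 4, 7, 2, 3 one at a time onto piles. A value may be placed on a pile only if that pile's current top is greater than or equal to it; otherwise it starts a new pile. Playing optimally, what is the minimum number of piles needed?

3

The minimum number of non-increasing subsequences covering a sequence equals the length of its longest strictly increasing subsequence.
LIS length is 3 (e.g. 2, 4, 7), so 3 piles are needed.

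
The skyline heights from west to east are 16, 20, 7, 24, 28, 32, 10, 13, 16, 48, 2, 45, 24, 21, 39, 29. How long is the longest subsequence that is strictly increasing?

6

Track the smallest tail for each achievable length (strict):
16 → extends → [16]
20 → extends → [16, 20]
7 → replaces 16 → [7, 20]
24 → extends → [7, 20, 24]
28 → extends → [7, 20, 24, 28]
32 → extends → [7, 20, 24, 28, 32]
10 → replaces 20 → [7, 10, 24, 28, 32]
13 → replaces 24 → [7, 10, 13, 28, 32]
16 → replaces 28 → [7, 10, 13, 16, 32]
48 → extends → [7, 10, 13, 16, 32, 48]
2 → replaces 7 → [2, 10, 13, 16, 32, 48]
45 → replaces 48 → [2, 10, 13, 16, 32, 45]
24 → replaces 32 → [2, 10, 13, 16, 24, 45]
21 → replaces 24 → [2, 10, 13, 16, 21, 45]
39 → replaces 45 → [2, 10, 13, 16, 21, 39]
29 → replaces 39 → [2, 10, 13, 16, 21, 29]
Six tails, so the longest strictly increasing subsequence has length 6 (e.g. 16, 20, 24, 28, 32, 48).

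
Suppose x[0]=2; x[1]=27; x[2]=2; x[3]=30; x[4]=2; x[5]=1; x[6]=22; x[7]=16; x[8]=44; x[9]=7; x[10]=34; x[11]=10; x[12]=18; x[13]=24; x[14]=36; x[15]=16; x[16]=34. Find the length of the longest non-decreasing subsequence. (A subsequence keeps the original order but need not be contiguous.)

Track the smallest tail for each achievable length (allowing ties):
2 → extends → [2]
27 → extends → [2, 27]
2 → replaces 27 → [2, 2]
30 → extends → [2, 2, 30]
2 → replaces 30 → [2, 2, 2]
1 → replaces 2 → [1, 2, 2]
22 → extends → [1, 2, 2, 22]
16 → replaces 22 → [1, 2, 2, 16]
44 → extends → [1, 2, 2, 16, 44]
7 → replaces 16 → [1, 2, 2, 7, 44]
34 → replaces 44 → [1, 2, 2, 7, 34]
10 → replaces 34 → [1, 2, 2, 7, 10]
18 → extends → [1, 2, 2, 7, 10, 18]
24 → extends → [1, 2, 2, 7, 10, 18, 24]
36 → extends → [1, 2, 2, 7, 10, 18, 24, 36]
16 → replaces 18 → [1, 2, 2, 7, 10, 16, 24, 36]
34 → replaces 36 → [1, 2, 2, 7, 10, 16, 24, 34]
Eight tails, so the longest non-decreasing subsequence has length 8 (e.g. 2, 2, 2, 7, 10, 18, 24, 36).

8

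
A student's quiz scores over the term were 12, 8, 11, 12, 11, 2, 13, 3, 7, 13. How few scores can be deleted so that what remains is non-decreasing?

Fewest deletions = n − (longest non-decreasing subsequence).
i:      1  2  3  4  5  6  7  8  9 10
a[i]:  12  8 11 12 11  2 13  3  7 13
dp:     1  1  2  3  3  1  4  2  3  5
max dp = 5, so deletions = 10 − 5 = 5.

5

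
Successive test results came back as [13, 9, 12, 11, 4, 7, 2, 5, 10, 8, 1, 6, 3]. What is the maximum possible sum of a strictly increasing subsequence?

Let S[i] be the best sum of a strictly increasing subsequence ending at i:
i:      1  2  3  4  5  6  7  8  9 10 11 12 13
a[i]:  13  9 12 11  4  7  2  5 10  8  1  6  3
S:     13  9 21 20  4 11  2  9 21 19  1 15  5
Maximum is 21 (e.g. 9 + 12).

21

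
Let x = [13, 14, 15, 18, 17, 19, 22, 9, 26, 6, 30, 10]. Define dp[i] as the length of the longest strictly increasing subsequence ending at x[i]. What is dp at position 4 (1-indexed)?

dp[i] = 1 + max{dp[j] : j<i, x[j]<x[i]} (or 1 if no such j):
i:      1  2  3  4  5  6  7  8  9 10 11 12
x[i]:  13 14 15 18 17 19 22  9 26  6 30 10
dp:     1  2  3  4  4  5  6  1  7  1  8  2
At index 4 the value is 4.

4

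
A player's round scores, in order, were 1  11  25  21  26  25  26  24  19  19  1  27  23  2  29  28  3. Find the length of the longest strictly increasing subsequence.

7

Track the smallest tail for each achievable length (strict):
1 → extends → [1]
11 → extends → [1, 11]
25 → extends → [1, 11, 25]
21 → replaces 25 → [1, 11, 21]
26 → extends → [1, 11, 21, 26]
25 → replaces 26 → [1, 11, 21, 25]
26 → extends → [1, 11, 21, 25, 26]
24 → replaces 25 → [1, 11, 21, 24, 26]
19 → replaces 21 → [1, 11, 19, 24, 26]
19 → already a tail → [1, 11, 19, 24, 26]
1 → already a tail → [1, 11, 19, 24, 26]
27 → extends → [1, 11, 19, 24, 26, 27]
23 → replaces 24 → [1, 11, 19, 23, 26, 27]
2 → replaces 11 → [1, 2, 19, 23, 26, 27]
29 → extends → [1, 2, 19, 23, 26, 27, 29]
28 → replaces 29 → [1, 2, 19, 23, 26, 27, 28]
3 → replaces 19 → [1, 2, 3, 23, 26, 27, 28]
Seven tails, so the longest strictly increasing subsequence has length 7 (e.g. 1, 11, 21, 25, 26, 27, 29).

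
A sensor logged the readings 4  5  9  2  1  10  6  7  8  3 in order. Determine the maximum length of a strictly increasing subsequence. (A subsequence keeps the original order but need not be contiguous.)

Let dp[i] be the length of the longest such subsequence ending at index i:
i:      1  2  3  4  5  6  7  8  9 10
a[i]:   4  5  9  2  1 10  6  7  8  3
dp:     1  2  3  1  1  4  3  4  5  2
Maximum dp value is 5.

5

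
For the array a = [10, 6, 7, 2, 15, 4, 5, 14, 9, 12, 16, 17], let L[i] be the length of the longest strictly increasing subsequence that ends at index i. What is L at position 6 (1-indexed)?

dp[i] = 1 + max{dp[j] : j<i, a[j]<a[i]} (or 1 if no such j):
i:      1  2  3  4  5  6  7  8  9 10 11 12
a[i]:  10  6  7  2 15  4  5 14  9 12 16 17
dp:     1  1  2  1  3  2  3  4  4  5  6  7
At index 6 the value is 2.

2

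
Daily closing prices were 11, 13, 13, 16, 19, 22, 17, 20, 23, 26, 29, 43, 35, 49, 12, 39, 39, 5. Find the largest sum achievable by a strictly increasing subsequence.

Let S[i] be the best sum of a strictly increasing subsequence ending at i:
i:       1   2   3   4   5   6   7   8   9  10  11  12  13  14  15  16  17  18
a[i]:   11  13  13  16  19  22  17  20  23  26  29  43  35  49  12  39  39   5
S:      11  24  24  40  59  81  57  79 104 130 159 202 194 251  23 233 233   5
Maximum is 251 (e.g. 11 + 13 + 16 + 19 + 22 + 23 + 26 + 29 + 43 + 49).

251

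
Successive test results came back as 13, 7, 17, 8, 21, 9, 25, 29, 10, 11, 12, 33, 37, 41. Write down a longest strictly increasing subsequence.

7, 8, 9, 10, 11, 12, 33, 37, 41

Patience tails give the LIS length; then backtrack through the dp parents:
13 → extends → [13]
7 → replaces 13 → [7]
17 → extends → [7, 17]
8 → replaces 17 → [7, 8]
21 → extends → [7, 8, 21]
9 → replaces 21 → [7, 8, 9]
25 → extends → [7, 8, 9, 25]
29 → extends → [7, 8, 9, 25, 29]
10 → replaces 25 → [7, 8, 9, 10, 29]
11 → replaces 29 → [7, 8, 9, 10, 11]
12 → extends → [7, 8, 9, 10, 11, 12]
33 → extends → [7, 8, 9, 10, 11, 12, 33]
37 → extends → [7, 8, 9, 10, 11, 12, 33, 37]
41 → extends → [7, 8, 9, 10, 11, 12, 33, 37, 41]
Length 9; one witness is 7, 8, 9, 10, 11, 12, 33, 37, 41.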